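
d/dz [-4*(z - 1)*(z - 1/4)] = 5 - 8*z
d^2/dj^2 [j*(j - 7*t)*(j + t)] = 6*j - 12*t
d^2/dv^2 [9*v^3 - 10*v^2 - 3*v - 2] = 54*v - 20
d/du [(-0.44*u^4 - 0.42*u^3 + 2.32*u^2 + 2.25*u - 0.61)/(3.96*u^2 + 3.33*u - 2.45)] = (-3.4848*u^5 - 6.0588*u^4 + 1.5148*u^3 + 1.9026*u^2 - 6.5368*u - 3.4812)/(15.6816*u^4 + 26.3736*u^3 - 8.3151*u^2 - 16.317*u + 6.0025)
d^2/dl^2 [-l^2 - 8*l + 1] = -2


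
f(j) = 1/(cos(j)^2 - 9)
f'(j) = 2*sin(j)*cos(j)/(cos(j)^2 - 9)^2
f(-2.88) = -0.12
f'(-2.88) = 0.01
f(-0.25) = -0.12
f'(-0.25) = -0.01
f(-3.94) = -0.12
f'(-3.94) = -0.01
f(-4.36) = -0.11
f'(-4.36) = -0.01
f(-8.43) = -0.11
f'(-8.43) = 0.01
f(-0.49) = -0.12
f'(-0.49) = -0.01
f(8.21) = -0.11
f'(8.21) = -0.01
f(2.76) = -0.12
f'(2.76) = -0.01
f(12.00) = -0.12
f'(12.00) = -0.01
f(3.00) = -0.12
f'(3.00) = 0.00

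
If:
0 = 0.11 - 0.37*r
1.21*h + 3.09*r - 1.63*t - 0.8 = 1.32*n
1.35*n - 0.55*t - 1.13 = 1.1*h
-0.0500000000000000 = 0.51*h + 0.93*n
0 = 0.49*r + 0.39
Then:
No Solution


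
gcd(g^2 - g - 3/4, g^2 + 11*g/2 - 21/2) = g - 3/2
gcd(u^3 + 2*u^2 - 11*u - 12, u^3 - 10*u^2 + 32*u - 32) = 1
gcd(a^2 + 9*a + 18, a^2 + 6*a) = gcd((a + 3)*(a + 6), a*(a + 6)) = a + 6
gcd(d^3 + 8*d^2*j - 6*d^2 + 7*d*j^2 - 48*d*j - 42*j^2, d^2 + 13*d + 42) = 1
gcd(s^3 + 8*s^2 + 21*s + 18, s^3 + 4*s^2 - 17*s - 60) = s + 3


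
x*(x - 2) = x^2 - 2*x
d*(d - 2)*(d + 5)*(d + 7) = d^4 + 10*d^3 + 11*d^2 - 70*d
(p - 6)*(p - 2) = p^2 - 8*p + 12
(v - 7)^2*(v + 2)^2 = v^4 - 10*v^3 - 3*v^2 + 140*v + 196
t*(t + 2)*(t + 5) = t^3 + 7*t^2 + 10*t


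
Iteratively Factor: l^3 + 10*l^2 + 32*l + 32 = (l + 2)*(l^2 + 8*l + 16) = (l + 2)*(l + 4)*(l + 4)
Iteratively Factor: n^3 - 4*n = (n + 2)*(n^2 - 2*n) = (n - 2)*(n + 2)*(n)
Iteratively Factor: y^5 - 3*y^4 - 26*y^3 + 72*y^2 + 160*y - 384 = (y - 2)*(y^4 - y^3 - 28*y^2 + 16*y + 192) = (y - 4)*(y - 2)*(y^3 + 3*y^2 - 16*y - 48) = (y - 4)*(y - 2)*(y + 3)*(y^2 - 16) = (y - 4)*(y - 2)*(y + 3)*(y + 4)*(y - 4)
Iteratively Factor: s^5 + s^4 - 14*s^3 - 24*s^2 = (s)*(s^4 + s^3 - 14*s^2 - 24*s) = s*(s + 2)*(s^3 - s^2 - 12*s) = s*(s - 4)*(s + 2)*(s^2 + 3*s) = s^2*(s - 4)*(s + 2)*(s + 3)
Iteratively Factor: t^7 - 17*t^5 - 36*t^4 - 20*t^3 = (t)*(t^6 - 17*t^4 - 36*t^3 - 20*t^2) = t*(t - 5)*(t^5 + 5*t^4 + 8*t^3 + 4*t^2) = t^2*(t - 5)*(t^4 + 5*t^3 + 8*t^2 + 4*t) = t^2*(t - 5)*(t + 2)*(t^3 + 3*t^2 + 2*t) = t^3*(t - 5)*(t + 2)*(t^2 + 3*t + 2) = t^3*(t - 5)*(t + 1)*(t + 2)*(t + 2)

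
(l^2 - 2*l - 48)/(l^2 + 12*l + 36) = (l - 8)/(l + 6)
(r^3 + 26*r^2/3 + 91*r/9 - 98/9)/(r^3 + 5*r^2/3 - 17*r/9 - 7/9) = (3*r^2 + 19*r - 14)/(3*r^2 - 2*r - 1)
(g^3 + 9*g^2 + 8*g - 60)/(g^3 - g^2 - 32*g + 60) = (g + 5)/(g - 5)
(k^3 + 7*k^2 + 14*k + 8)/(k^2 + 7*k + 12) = (k^2 + 3*k + 2)/(k + 3)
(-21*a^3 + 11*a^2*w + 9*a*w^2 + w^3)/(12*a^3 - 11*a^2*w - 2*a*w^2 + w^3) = (7*a + w)/(-4*a + w)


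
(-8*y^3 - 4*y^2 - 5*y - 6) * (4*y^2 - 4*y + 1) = -32*y^5 + 16*y^4 - 12*y^3 - 8*y^2 + 19*y - 6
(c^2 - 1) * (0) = 0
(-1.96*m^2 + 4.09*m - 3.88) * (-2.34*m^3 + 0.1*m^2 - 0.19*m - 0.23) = 4.5864*m^5 - 9.7666*m^4 + 9.8606*m^3 - 0.7143*m^2 - 0.2035*m + 0.8924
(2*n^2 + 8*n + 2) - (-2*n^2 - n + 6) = 4*n^2 + 9*n - 4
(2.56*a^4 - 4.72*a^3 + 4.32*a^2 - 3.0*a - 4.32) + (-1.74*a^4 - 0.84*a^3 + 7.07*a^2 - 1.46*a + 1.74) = 0.82*a^4 - 5.56*a^3 + 11.39*a^2 - 4.46*a - 2.58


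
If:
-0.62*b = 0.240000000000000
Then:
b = -0.39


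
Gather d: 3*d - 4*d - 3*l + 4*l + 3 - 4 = -d + l - 1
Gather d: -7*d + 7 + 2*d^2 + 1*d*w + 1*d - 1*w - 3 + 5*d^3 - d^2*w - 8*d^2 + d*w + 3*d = 5*d^3 + d^2*(-w - 6) + d*(2*w - 3) - w + 4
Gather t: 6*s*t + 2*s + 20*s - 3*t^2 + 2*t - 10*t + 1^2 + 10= 22*s - 3*t^2 + t*(6*s - 8) + 11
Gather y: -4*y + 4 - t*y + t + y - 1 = t + y*(-t - 3) + 3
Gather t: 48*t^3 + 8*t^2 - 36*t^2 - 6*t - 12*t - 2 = 48*t^3 - 28*t^2 - 18*t - 2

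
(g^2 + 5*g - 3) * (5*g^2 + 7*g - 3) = 5*g^4 + 32*g^3 + 17*g^2 - 36*g + 9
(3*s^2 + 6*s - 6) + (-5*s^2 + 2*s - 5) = -2*s^2 + 8*s - 11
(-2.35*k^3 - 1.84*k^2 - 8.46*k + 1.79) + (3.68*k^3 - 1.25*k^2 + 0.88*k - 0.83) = 1.33*k^3 - 3.09*k^2 - 7.58*k + 0.96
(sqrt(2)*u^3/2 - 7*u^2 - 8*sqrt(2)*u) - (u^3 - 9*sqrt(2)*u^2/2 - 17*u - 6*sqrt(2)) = -u^3 + sqrt(2)*u^3/2 - 7*u^2 + 9*sqrt(2)*u^2/2 - 8*sqrt(2)*u + 17*u + 6*sqrt(2)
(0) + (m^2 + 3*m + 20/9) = m^2 + 3*m + 20/9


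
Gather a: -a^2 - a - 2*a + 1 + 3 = -a^2 - 3*a + 4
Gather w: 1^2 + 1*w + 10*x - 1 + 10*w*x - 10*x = w*(10*x + 1)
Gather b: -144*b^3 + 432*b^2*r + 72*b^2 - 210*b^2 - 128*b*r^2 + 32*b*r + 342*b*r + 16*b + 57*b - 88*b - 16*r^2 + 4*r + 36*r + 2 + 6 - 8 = -144*b^3 + b^2*(432*r - 138) + b*(-128*r^2 + 374*r - 15) - 16*r^2 + 40*r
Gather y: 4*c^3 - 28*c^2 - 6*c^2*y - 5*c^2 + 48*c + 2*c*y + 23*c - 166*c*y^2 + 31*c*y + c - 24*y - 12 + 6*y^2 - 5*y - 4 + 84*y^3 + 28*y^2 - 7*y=4*c^3 - 33*c^2 + 72*c + 84*y^3 + y^2*(34 - 166*c) + y*(-6*c^2 + 33*c - 36) - 16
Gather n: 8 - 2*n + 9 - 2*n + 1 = 18 - 4*n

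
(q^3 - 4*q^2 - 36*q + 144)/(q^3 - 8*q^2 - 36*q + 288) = (q - 4)/(q - 8)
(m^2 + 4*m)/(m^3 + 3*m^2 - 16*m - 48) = m/(m^2 - m - 12)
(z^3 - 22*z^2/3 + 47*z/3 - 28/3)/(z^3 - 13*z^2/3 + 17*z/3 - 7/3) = (z - 4)/(z - 1)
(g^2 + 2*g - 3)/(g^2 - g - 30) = (-g^2 - 2*g + 3)/(-g^2 + g + 30)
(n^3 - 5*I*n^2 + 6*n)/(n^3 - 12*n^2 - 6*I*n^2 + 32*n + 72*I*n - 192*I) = n*(n + I)/(n^2 - 12*n + 32)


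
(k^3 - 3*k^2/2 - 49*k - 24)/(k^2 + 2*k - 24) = (k^2 - 15*k/2 - 4)/(k - 4)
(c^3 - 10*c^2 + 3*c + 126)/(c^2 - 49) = (c^2 - 3*c - 18)/(c + 7)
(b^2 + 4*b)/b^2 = (b + 4)/b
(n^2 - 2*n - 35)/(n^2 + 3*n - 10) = (n - 7)/(n - 2)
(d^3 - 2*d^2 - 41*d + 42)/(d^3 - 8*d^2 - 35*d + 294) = (d - 1)/(d - 7)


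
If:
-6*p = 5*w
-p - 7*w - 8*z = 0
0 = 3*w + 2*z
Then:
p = 0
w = 0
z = 0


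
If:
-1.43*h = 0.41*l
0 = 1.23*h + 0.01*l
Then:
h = 0.00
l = 0.00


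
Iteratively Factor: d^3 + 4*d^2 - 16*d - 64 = (d + 4)*(d^2 - 16) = (d - 4)*(d + 4)*(d + 4)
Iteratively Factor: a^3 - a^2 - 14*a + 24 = (a + 4)*(a^2 - 5*a + 6) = (a - 3)*(a + 4)*(a - 2)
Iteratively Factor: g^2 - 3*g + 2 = (g - 1)*(g - 2)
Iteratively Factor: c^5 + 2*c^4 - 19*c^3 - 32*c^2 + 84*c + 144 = (c + 2)*(c^4 - 19*c^2 + 6*c + 72) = (c - 3)*(c + 2)*(c^3 + 3*c^2 - 10*c - 24) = (c - 3)^2*(c + 2)*(c^2 + 6*c + 8) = (c - 3)^2*(c + 2)*(c + 4)*(c + 2)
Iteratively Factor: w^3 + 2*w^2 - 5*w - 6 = (w - 2)*(w^2 + 4*w + 3) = (w - 2)*(w + 3)*(w + 1)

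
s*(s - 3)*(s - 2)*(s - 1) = s^4 - 6*s^3 + 11*s^2 - 6*s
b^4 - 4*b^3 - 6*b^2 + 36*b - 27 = (b - 3)^2*(b - 1)*(b + 3)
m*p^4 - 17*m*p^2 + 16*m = (p - 4)*(p - 1)*(p + 4)*(m*p + m)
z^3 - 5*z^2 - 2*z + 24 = (z - 4)*(z - 3)*(z + 2)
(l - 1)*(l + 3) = l^2 + 2*l - 3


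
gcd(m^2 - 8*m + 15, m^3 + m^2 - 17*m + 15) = m - 3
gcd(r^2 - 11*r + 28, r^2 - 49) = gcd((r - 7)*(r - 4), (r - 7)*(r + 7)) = r - 7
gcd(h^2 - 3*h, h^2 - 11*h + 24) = h - 3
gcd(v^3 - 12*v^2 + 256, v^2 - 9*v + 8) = v - 8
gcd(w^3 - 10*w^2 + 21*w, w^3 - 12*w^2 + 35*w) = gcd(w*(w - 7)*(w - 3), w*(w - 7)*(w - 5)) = w^2 - 7*w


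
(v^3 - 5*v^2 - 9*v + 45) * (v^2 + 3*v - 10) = v^5 - 2*v^4 - 34*v^3 + 68*v^2 + 225*v - 450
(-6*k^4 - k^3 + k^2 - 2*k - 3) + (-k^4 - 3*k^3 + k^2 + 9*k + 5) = -7*k^4 - 4*k^3 + 2*k^2 + 7*k + 2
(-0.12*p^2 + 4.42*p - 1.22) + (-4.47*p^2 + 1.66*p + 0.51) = -4.59*p^2 + 6.08*p - 0.71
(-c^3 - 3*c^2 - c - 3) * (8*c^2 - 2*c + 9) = -8*c^5 - 22*c^4 - 11*c^3 - 49*c^2 - 3*c - 27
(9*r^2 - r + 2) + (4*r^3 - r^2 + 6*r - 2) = 4*r^3 + 8*r^2 + 5*r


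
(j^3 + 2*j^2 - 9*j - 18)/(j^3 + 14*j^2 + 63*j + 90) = (j^2 - j - 6)/(j^2 + 11*j + 30)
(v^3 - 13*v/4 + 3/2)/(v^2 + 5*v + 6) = (v^2 - 2*v + 3/4)/(v + 3)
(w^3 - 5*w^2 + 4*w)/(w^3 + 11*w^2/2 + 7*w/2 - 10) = 2*w*(w - 4)/(2*w^2 + 13*w + 20)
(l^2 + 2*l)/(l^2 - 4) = l/(l - 2)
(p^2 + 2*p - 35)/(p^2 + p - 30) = (p + 7)/(p + 6)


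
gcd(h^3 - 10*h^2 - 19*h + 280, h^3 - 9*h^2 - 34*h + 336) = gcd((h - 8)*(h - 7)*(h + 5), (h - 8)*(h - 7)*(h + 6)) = h^2 - 15*h + 56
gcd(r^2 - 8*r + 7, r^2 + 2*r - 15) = 1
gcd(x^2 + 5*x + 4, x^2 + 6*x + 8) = x + 4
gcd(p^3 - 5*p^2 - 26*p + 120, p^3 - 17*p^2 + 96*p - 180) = p - 6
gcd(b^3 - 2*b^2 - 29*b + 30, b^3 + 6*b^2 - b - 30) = b + 5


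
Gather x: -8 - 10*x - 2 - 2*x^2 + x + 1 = -2*x^2 - 9*x - 9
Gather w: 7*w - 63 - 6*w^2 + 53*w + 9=-6*w^2 + 60*w - 54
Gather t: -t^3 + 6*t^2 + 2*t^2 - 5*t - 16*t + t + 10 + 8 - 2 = -t^3 + 8*t^2 - 20*t + 16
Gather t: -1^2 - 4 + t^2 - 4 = t^2 - 9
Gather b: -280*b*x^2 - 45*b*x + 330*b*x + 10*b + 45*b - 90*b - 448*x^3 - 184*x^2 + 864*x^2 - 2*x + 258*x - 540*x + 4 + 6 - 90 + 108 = b*(-280*x^2 + 285*x - 35) - 448*x^3 + 680*x^2 - 284*x + 28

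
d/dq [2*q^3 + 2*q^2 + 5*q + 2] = 6*q^2 + 4*q + 5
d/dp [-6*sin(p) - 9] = -6*cos(p)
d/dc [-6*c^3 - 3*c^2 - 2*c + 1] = -18*c^2 - 6*c - 2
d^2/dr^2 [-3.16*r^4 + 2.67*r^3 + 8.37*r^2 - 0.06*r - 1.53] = -37.92*r^2 + 16.02*r + 16.74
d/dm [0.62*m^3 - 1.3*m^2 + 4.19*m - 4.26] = 1.86*m^2 - 2.6*m + 4.19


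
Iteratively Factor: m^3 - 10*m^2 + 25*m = (m - 5)*(m^2 - 5*m) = (m - 5)^2*(m)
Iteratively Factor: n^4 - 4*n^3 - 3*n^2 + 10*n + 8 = (n - 4)*(n^3 - 3*n - 2) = (n - 4)*(n + 1)*(n^2 - n - 2) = (n - 4)*(n + 1)^2*(n - 2)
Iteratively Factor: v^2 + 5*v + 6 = (v + 3)*(v + 2)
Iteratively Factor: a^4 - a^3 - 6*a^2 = (a)*(a^3 - a^2 - 6*a) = a*(a + 2)*(a^2 - 3*a) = a*(a - 3)*(a + 2)*(a)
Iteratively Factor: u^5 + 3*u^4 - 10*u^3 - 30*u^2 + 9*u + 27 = (u - 1)*(u^4 + 4*u^3 - 6*u^2 - 36*u - 27) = (u - 1)*(u + 3)*(u^3 + u^2 - 9*u - 9) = (u - 3)*(u - 1)*(u + 3)*(u^2 + 4*u + 3) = (u - 3)*(u - 1)*(u + 1)*(u + 3)*(u + 3)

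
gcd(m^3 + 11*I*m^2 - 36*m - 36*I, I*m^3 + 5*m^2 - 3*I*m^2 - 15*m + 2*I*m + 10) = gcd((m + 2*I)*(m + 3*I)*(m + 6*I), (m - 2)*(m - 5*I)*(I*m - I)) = 1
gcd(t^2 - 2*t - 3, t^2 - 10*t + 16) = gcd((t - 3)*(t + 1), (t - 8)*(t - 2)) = 1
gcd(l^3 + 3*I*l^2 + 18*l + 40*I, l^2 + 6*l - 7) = 1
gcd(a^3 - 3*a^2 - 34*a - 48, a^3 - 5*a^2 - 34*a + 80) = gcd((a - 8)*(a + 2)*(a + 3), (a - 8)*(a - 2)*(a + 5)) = a - 8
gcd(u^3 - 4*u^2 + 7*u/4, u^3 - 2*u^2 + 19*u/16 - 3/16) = 1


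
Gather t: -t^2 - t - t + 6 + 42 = -t^2 - 2*t + 48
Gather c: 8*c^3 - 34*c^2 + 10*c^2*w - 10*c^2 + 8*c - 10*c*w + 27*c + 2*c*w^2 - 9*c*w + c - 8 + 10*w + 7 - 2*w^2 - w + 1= 8*c^3 + c^2*(10*w - 44) + c*(2*w^2 - 19*w + 36) - 2*w^2 + 9*w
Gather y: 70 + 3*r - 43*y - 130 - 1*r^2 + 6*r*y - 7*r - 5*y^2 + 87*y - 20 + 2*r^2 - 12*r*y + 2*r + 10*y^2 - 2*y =r^2 - 2*r + 5*y^2 + y*(42 - 6*r) - 80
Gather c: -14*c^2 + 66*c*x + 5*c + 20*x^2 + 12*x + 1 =-14*c^2 + c*(66*x + 5) + 20*x^2 + 12*x + 1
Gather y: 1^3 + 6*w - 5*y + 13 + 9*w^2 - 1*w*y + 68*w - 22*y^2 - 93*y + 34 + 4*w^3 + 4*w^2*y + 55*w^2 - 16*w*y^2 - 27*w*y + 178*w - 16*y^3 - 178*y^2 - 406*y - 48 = 4*w^3 + 64*w^2 + 252*w - 16*y^3 + y^2*(-16*w - 200) + y*(4*w^2 - 28*w - 504)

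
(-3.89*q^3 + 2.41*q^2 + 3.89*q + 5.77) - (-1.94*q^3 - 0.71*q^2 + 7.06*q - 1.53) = -1.95*q^3 + 3.12*q^2 - 3.17*q + 7.3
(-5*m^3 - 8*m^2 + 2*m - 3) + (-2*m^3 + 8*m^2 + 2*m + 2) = -7*m^3 + 4*m - 1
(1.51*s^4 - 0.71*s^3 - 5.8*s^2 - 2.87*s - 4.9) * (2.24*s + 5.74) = 3.3824*s^5 + 7.077*s^4 - 17.0674*s^3 - 39.7208*s^2 - 27.4498*s - 28.126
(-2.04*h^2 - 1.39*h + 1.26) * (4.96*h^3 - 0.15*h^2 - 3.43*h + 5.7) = -10.1184*h^5 - 6.5884*h^4 + 13.4553*h^3 - 7.0493*h^2 - 12.2448*h + 7.182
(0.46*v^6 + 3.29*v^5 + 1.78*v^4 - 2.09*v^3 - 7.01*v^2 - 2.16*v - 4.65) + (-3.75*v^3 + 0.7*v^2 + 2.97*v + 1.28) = 0.46*v^6 + 3.29*v^5 + 1.78*v^4 - 5.84*v^3 - 6.31*v^2 + 0.81*v - 3.37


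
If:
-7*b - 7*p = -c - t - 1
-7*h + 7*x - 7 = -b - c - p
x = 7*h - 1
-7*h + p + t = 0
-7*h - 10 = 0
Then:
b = 9*t/8 + 155/8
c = 517/8 - t/8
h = -10/7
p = -t - 10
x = -11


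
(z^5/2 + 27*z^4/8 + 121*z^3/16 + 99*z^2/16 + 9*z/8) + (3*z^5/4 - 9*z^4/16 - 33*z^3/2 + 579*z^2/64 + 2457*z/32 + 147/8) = 5*z^5/4 + 45*z^4/16 - 143*z^3/16 + 975*z^2/64 + 2493*z/32 + 147/8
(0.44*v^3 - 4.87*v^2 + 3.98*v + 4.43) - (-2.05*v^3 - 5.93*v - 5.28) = 2.49*v^3 - 4.87*v^2 + 9.91*v + 9.71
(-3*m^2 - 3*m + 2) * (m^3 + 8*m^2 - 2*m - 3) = -3*m^5 - 27*m^4 - 16*m^3 + 31*m^2 + 5*m - 6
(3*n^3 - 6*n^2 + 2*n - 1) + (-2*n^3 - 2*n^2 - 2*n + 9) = n^3 - 8*n^2 + 8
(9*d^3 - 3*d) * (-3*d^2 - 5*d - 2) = -27*d^5 - 45*d^4 - 9*d^3 + 15*d^2 + 6*d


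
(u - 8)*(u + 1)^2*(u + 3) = u^4 - 3*u^3 - 33*u^2 - 53*u - 24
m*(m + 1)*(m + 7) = m^3 + 8*m^2 + 7*m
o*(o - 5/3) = o^2 - 5*o/3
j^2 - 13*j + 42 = (j - 7)*(j - 6)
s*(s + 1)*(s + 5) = s^3 + 6*s^2 + 5*s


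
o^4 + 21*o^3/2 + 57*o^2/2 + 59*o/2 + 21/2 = (o + 1)^2*(o + 3/2)*(o + 7)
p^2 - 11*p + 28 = (p - 7)*(p - 4)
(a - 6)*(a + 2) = a^2 - 4*a - 12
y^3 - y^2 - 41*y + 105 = (y - 5)*(y - 3)*(y + 7)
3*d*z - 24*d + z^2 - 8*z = (3*d + z)*(z - 8)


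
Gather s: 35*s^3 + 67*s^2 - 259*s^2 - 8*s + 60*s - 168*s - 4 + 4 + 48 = 35*s^3 - 192*s^2 - 116*s + 48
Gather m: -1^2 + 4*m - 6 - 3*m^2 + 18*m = -3*m^2 + 22*m - 7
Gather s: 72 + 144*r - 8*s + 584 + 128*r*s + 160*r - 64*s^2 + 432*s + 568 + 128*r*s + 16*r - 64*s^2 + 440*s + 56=320*r - 128*s^2 + s*(256*r + 864) + 1280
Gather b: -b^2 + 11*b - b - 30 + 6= -b^2 + 10*b - 24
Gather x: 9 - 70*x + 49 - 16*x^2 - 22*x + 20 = -16*x^2 - 92*x + 78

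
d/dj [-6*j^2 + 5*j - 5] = 5 - 12*j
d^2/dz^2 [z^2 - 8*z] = 2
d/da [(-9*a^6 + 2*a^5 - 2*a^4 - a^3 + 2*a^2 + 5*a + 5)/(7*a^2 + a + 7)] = (-252*a^7 - 3*a^6 - 398*a^5 + 57*a^4 - 58*a^3 - 54*a^2 - 42*a + 30)/(49*a^4 + 14*a^3 + 99*a^2 + 14*a + 49)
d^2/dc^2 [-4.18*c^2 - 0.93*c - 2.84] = -8.36000000000000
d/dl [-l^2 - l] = -2*l - 1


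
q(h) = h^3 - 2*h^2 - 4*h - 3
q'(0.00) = -4.00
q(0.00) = -3.00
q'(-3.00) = 35.00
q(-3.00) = -36.00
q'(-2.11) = 17.80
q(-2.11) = -12.86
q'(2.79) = 8.19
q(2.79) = -8.01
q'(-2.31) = 21.25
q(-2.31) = -16.76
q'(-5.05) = 92.71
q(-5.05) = -162.59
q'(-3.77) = 53.72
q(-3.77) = -69.93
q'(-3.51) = 47.00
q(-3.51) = -56.84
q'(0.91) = -5.16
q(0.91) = -7.54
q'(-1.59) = 9.94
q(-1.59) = -5.72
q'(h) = 3*h^2 - 4*h - 4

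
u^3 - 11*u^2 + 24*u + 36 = (u - 6)^2*(u + 1)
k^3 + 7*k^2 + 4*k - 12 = (k - 1)*(k + 2)*(k + 6)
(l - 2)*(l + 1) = l^2 - l - 2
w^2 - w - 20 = (w - 5)*(w + 4)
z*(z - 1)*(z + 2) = z^3 + z^2 - 2*z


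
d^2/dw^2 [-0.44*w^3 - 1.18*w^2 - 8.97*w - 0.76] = -2.64*w - 2.36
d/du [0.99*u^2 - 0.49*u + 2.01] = 1.98*u - 0.49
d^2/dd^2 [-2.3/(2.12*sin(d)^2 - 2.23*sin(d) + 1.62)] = (41.34848*sin(d)^4 - 32.62044*sin(d)^3 - 82.18153*sin(d)^2 + 73.54986*sin(d) - 7.0771)/(2.12*sin(d)^2 - 2.23*sin(d) + 1.62)^3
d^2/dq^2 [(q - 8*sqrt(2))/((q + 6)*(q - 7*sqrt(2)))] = 2*((q + 6)^2*(q - 8*sqrt(2)) - (q + 6)^2*(q - 7*sqrt(2)) + (q + 6)*(q - 8*sqrt(2))*(q - 7*sqrt(2)) - (q + 6)*(q - 7*sqrt(2))^2 + (q - 8*sqrt(2))*(q - 7*sqrt(2))^2)/((q + 6)^3*(q - 7*sqrt(2))^3)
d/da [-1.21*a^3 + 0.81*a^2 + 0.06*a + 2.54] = -3.63*a^2 + 1.62*a + 0.06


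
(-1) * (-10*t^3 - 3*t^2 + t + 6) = 10*t^3 + 3*t^2 - t - 6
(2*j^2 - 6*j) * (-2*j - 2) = -4*j^3 + 8*j^2 + 12*j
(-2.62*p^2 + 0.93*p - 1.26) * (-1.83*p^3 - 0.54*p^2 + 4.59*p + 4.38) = 4.7946*p^5 - 0.2871*p^4 - 10.2222*p^3 - 6.5265*p^2 - 1.71*p - 5.5188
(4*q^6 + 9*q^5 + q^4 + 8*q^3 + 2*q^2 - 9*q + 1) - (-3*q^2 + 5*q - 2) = 4*q^6 + 9*q^5 + q^4 + 8*q^3 + 5*q^2 - 14*q + 3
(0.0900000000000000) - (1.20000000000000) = -1.11000000000000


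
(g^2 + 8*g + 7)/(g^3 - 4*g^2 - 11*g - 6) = (g + 7)/(g^2 - 5*g - 6)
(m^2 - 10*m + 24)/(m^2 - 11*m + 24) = (m^2 - 10*m + 24)/(m^2 - 11*m + 24)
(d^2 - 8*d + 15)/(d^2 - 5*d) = (d - 3)/d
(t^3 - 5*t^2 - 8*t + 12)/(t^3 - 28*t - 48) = (t - 1)/(t + 4)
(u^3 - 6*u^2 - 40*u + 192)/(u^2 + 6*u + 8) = (u^3 - 6*u^2 - 40*u + 192)/(u^2 + 6*u + 8)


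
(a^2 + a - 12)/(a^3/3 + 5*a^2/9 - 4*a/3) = 9*(a^2 + a - 12)/(a*(3*a^2 + 5*a - 12))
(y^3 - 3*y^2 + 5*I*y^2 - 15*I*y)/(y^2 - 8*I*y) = (y^2 + y*(-3 + 5*I) - 15*I)/(y - 8*I)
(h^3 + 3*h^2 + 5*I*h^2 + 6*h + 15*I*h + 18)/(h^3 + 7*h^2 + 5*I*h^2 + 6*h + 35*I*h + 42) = (h + 3)/(h + 7)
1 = 1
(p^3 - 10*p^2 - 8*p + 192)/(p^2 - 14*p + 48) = p + 4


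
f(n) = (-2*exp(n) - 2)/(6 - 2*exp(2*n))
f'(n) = -2*exp(n)/(6 - 2*exp(2*n)) + 4*(-2*exp(n) - 2)*exp(2*n)/(6 - 2*exp(2*n))^2 = (-2*(exp(n) + 1)*exp(n) + exp(2*n) - 3)*exp(n)/(exp(2*n) - 3)^2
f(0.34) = -2.34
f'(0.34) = -10.39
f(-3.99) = -0.34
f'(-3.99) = -0.01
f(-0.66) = -0.56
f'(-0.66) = -0.30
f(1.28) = 0.46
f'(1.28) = -0.84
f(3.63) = 0.03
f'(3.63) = -0.03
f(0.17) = -1.37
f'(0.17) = -3.16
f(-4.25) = -0.34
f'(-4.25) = -0.00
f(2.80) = 0.07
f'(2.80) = -0.07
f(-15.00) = -0.33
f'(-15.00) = 0.00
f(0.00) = -1.00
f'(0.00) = -1.50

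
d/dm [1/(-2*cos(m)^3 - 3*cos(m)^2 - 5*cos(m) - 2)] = (6*sin(m)^2 - 6*cos(m) - 11)*sin(m)/((2*cos(m) + 1)^2*(cos(m)^2 + cos(m) + 2)^2)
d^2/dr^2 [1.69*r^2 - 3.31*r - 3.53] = 3.38000000000000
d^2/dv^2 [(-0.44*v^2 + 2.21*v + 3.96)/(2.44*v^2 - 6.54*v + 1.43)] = (12.272224*v^3 + 150.669024*v^2 - 425.419368*v + 350.65382)/(14.526784*v^6 - 116.809632*v^5 + 338.629056*v^4 - 416.642472*v^3 + 198.458832*v^2 - 40.120938*v + 2.924207)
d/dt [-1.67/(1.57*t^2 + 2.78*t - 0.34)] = (5.2438*t + 4.6426)/(1.57*t^2 + 2.78*t - 0.34)^2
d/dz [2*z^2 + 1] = 4*z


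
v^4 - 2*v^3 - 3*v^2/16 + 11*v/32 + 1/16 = (v - 2)*(v - 1/2)*(v + 1/4)^2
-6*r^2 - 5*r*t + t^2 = (-6*r + t)*(r + t)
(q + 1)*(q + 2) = q^2 + 3*q + 2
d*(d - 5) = d^2 - 5*d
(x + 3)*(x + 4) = x^2 + 7*x + 12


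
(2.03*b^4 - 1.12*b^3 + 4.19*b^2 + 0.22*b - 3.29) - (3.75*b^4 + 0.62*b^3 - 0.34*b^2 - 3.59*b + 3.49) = -1.72*b^4 - 1.74*b^3 + 4.53*b^2 + 3.81*b - 6.78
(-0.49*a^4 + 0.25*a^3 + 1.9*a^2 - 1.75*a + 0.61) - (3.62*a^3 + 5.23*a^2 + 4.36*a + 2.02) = -0.49*a^4 - 3.37*a^3 - 3.33*a^2 - 6.11*a - 1.41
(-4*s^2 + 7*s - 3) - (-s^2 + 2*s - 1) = -3*s^2 + 5*s - 2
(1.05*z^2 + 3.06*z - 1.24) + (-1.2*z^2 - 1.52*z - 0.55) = -0.15*z^2 + 1.54*z - 1.79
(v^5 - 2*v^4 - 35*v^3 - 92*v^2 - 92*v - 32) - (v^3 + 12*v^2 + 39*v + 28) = v^5 - 2*v^4 - 36*v^3 - 104*v^2 - 131*v - 60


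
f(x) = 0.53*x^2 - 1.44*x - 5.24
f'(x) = 1.06*x - 1.44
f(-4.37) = 11.17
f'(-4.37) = -6.07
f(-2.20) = 0.49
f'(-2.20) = -3.77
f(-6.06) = 22.95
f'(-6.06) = -7.86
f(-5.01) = 15.28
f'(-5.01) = -6.75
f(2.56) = -5.45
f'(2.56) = 1.27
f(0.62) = -5.93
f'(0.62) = -0.78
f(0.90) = -6.11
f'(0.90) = -0.49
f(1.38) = -6.22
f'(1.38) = 0.02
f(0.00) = -5.24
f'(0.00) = -1.44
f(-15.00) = 135.61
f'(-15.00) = -17.34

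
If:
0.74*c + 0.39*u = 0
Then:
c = -0.527027027027027*u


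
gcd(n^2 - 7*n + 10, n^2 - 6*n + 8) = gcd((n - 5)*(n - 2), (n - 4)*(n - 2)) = n - 2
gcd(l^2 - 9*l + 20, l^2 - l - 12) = l - 4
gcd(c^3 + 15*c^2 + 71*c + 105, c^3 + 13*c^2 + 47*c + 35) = c^2 + 12*c + 35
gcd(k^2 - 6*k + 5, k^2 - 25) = k - 5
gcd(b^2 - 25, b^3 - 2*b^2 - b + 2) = 1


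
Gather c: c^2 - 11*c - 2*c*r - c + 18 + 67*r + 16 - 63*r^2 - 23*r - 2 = c^2 + c*(-2*r - 12) - 63*r^2 + 44*r + 32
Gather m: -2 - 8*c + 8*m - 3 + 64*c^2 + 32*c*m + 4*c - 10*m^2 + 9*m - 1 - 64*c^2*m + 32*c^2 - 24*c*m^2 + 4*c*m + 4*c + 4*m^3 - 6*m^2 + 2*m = 96*c^2 + 4*m^3 + m^2*(-24*c - 16) + m*(-64*c^2 + 36*c + 19) - 6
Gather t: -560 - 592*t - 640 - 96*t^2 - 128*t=-96*t^2 - 720*t - 1200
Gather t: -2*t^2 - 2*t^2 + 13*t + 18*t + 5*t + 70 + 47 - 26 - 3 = -4*t^2 + 36*t + 88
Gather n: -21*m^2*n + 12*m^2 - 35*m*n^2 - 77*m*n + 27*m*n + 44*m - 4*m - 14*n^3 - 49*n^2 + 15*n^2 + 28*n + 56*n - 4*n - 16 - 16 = 12*m^2 + 40*m - 14*n^3 + n^2*(-35*m - 34) + n*(-21*m^2 - 50*m + 80) - 32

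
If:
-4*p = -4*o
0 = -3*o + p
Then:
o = 0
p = 0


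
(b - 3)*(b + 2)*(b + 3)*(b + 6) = b^4 + 8*b^3 + 3*b^2 - 72*b - 108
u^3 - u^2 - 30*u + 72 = (u - 4)*(u - 3)*(u + 6)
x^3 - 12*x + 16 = (x - 2)^2*(x + 4)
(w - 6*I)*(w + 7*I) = w^2 + I*w + 42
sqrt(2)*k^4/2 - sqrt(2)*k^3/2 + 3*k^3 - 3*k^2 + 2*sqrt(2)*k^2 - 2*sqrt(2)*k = k*(k - 1)*(k + 2*sqrt(2))*(sqrt(2)*k/2 + 1)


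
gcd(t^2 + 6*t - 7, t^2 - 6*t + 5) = t - 1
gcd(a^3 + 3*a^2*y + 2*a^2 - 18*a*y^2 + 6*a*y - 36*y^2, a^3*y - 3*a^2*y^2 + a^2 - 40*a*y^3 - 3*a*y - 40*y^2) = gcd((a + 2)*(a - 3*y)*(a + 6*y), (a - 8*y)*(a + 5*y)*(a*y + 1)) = 1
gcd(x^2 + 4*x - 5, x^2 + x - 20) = x + 5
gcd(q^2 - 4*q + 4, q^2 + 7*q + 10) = 1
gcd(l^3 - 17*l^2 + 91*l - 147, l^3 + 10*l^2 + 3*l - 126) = l - 3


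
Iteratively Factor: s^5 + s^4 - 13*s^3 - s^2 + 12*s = (s + 1)*(s^4 - 13*s^2 + 12*s) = (s - 1)*(s + 1)*(s^3 + s^2 - 12*s) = (s - 1)*(s + 1)*(s + 4)*(s^2 - 3*s) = s*(s - 1)*(s + 1)*(s + 4)*(s - 3)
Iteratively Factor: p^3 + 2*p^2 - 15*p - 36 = (p + 3)*(p^2 - p - 12) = (p - 4)*(p + 3)*(p + 3)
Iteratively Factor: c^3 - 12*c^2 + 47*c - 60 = (c - 3)*(c^2 - 9*c + 20) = (c - 5)*(c - 3)*(c - 4)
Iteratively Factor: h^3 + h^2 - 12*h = (h)*(h^2 + h - 12) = h*(h + 4)*(h - 3)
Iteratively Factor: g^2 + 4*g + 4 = (g + 2)*(g + 2)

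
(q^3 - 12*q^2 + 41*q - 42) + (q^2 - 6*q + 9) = q^3 - 11*q^2 + 35*q - 33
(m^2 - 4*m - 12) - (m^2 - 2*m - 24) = 12 - 2*m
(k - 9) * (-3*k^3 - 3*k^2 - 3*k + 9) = -3*k^4 + 24*k^3 + 24*k^2 + 36*k - 81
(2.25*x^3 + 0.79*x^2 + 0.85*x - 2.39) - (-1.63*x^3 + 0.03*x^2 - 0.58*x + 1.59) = 3.88*x^3 + 0.76*x^2 + 1.43*x - 3.98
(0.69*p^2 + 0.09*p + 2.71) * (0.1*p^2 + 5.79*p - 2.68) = 0.069*p^4 + 4.0041*p^3 - 1.0571*p^2 + 15.4497*p - 7.2628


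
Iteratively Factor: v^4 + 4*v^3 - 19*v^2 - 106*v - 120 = (v + 4)*(v^3 - 19*v - 30) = (v - 5)*(v + 4)*(v^2 + 5*v + 6) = (v - 5)*(v + 2)*(v + 4)*(v + 3)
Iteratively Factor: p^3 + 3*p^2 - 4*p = (p)*(p^2 + 3*p - 4) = p*(p - 1)*(p + 4)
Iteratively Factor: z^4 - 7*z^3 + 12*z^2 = (z - 4)*(z^3 - 3*z^2) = (z - 4)*(z - 3)*(z^2) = z*(z - 4)*(z - 3)*(z)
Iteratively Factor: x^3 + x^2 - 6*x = (x)*(x^2 + x - 6) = x*(x + 3)*(x - 2)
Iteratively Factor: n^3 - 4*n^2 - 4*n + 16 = (n + 2)*(n^2 - 6*n + 8) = (n - 2)*(n + 2)*(n - 4)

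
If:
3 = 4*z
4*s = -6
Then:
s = -3/2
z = 3/4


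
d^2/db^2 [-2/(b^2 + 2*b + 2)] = 4*(b^2 + 2*b - 4*(b + 1)^2 + 2)/(b^2 + 2*b + 2)^3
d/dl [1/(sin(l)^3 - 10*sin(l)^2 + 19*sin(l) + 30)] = (-3*sin(l)^2 + 20*sin(l) - 19)*cos(l)/(sin(l)^3 - 10*sin(l)^2 + 19*sin(l) + 30)^2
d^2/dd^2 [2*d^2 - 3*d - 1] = 4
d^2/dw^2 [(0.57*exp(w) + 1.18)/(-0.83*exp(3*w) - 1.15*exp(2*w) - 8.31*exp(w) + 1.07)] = (-1.570692*exp(6*w) - 8.948313*exp(5*w) + 2.58260900000001*exp(4*w) - 23.653444*exp(3*w) - 47.469942*exp(2*w) - 92.362427*exp(w) - 11.144799)*exp(w)/(0.571787*exp(9*w) + 2.376705*exp(8*w) + 20.467302*exp(7*w) + 46.900876*exp(6*w) + 198.791724*exp(5*w) + 189.717654*exp(4*w) + 515.354262*exp(3*w) - 217.720176*exp(2*w) + 28.542357*exp(w) - 1.225043)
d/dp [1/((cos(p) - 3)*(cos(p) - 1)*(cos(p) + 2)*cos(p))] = 2*(3*sin(p)^3/cos(p)^2 + 2*sin(p)*cos(p) - 5*tan(p))/((cos(p) - 3)^2*(cos(p) - 1)^2*(cos(p) + 2)^2)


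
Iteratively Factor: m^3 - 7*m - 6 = (m + 2)*(m^2 - 2*m - 3) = (m - 3)*(m + 2)*(m + 1)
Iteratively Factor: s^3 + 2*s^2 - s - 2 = (s - 1)*(s^2 + 3*s + 2) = (s - 1)*(s + 1)*(s + 2)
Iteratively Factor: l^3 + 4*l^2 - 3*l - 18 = (l + 3)*(l^2 + l - 6) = (l + 3)^2*(l - 2)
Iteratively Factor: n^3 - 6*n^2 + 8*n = (n - 4)*(n^2 - 2*n) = n*(n - 4)*(n - 2)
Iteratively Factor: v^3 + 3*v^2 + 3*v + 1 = (v + 1)*(v^2 + 2*v + 1) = (v + 1)^2*(v + 1)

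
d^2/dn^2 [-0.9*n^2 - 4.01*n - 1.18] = -1.80000000000000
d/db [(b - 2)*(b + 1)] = 2*b - 1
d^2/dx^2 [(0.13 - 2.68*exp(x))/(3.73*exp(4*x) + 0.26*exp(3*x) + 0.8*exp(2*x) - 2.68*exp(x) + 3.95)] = (-335.579148*exp(8*x) + 0.349128000000022*exp(7*x) - 13.81921*exp(6*x) - 238.051356*exp(5*x) + 861.099236*exp(4*x) - 0.459288000000001*exp(3*x) + 48.77505*exp(2*x) - 29.079968*exp(x) - 40.43852)*exp(x)/(51.895117*exp(12*x) + 10.852062*exp(11*x) + 34.147404*exp(10*x) - 107.1871*exp(9*x) + 156.597321*exp(8*x) - 25.042764*exp(7*x) + 149.060276*exp(6*x) - 231.528408*exp(5*x) + 182.899575*exp(4*x) - 57.891682*exp(3*x) + 122.55744*exp(2*x) - 125.4441*exp(x) + 61.629875)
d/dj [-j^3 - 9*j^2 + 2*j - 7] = -3*j^2 - 18*j + 2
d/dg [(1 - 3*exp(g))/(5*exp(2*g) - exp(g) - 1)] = ((3*exp(g) - 1)*(10*exp(g) - 1) - 15*exp(2*g) + 3*exp(g) + 3)*exp(g)/(-5*exp(2*g) + exp(g) + 1)^2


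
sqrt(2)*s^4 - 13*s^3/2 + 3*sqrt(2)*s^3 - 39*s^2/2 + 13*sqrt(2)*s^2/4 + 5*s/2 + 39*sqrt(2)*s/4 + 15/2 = (s + 3)*(s - 5*sqrt(2)/2)*(s - sqrt(2))*(sqrt(2)*s + 1/2)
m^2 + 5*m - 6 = (m - 1)*(m + 6)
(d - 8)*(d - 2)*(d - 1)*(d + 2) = d^4 - 9*d^3 + 4*d^2 + 36*d - 32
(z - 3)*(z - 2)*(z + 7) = z^3 + 2*z^2 - 29*z + 42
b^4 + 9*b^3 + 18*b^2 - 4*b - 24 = (b - 1)*(b + 2)^2*(b + 6)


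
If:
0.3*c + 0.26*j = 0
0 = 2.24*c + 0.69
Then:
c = -0.31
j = 0.36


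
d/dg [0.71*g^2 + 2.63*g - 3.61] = 1.42*g + 2.63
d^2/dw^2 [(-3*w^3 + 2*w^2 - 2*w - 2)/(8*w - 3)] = 2*(-192*w^3 + 216*w^2 - 81*w - 158)/(512*w^3 - 576*w^2 + 216*w - 27)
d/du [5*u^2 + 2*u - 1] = 10*u + 2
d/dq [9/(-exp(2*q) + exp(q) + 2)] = (18*exp(q) - 9)*exp(q)/(-exp(2*q) + exp(q) + 2)^2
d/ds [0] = 0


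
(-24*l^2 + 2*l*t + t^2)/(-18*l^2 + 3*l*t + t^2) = (-4*l + t)/(-3*l + t)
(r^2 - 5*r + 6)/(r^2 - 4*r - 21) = (-r^2 + 5*r - 6)/(-r^2 + 4*r + 21)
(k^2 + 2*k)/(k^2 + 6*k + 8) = k/(k + 4)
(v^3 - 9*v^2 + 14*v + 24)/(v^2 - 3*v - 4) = v - 6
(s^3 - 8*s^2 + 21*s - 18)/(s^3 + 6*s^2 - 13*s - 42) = (s^2 - 5*s + 6)/(s^2 + 9*s + 14)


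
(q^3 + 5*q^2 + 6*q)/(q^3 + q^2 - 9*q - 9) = q*(q + 2)/(q^2 - 2*q - 3)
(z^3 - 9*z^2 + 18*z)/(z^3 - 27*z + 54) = z*(z - 6)/(z^2 + 3*z - 18)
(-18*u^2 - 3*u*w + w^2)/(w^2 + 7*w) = (-18*u^2 - 3*u*w + w^2)/(w*(w + 7))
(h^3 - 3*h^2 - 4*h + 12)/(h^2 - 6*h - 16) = (h^2 - 5*h + 6)/(h - 8)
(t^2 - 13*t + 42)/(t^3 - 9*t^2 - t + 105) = (t - 6)/(t^2 - 2*t - 15)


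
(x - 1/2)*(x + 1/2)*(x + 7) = x^3 + 7*x^2 - x/4 - 7/4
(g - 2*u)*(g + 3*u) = g^2 + g*u - 6*u^2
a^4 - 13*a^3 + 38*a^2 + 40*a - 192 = (a - 8)*(a - 4)*(a - 3)*(a + 2)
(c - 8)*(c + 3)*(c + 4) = c^3 - c^2 - 44*c - 96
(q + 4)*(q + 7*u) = q^2 + 7*q*u + 4*q + 28*u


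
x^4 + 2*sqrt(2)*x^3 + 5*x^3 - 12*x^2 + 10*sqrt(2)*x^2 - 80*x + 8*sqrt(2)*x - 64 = (x + 1)*(x + 4)*(x - 2*sqrt(2))*(x + 4*sqrt(2))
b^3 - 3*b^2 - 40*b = b*(b - 8)*(b + 5)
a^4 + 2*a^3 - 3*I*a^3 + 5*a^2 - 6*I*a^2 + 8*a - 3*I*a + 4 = (a + 1)^2*(a - 4*I)*(a + I)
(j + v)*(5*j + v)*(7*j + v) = 35*j^3 + 47*j^2*v + 13*j*v^2 + v^3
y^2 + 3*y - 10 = (y - 2)*(y + 5)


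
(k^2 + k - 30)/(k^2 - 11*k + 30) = (k + 6)/(k - 6)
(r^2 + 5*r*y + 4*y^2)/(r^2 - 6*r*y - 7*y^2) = (-r - 4*y)/(-r + 7*y)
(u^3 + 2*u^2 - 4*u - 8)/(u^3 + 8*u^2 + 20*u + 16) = (u - 2)/(u + 4)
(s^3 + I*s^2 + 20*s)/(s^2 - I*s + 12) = s*(s + 5*I)/(s + 3*I)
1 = 1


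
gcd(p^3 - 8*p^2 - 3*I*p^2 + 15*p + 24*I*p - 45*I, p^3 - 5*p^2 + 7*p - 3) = p - 3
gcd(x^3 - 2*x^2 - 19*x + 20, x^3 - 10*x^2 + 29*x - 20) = x^2 - 6*x + 5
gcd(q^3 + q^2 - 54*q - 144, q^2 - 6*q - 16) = q - 8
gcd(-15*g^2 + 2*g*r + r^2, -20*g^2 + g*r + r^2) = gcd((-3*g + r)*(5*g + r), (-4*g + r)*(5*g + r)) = 5*g + r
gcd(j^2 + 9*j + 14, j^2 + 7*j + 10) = j + 2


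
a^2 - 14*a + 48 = (a - 8)*(a - 6)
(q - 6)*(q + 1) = q^2 - 5*q - 6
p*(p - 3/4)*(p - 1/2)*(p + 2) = p^4 + 3*p^3/4 - 17*p^2/8 + 3*p/4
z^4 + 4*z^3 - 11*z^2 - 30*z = z*(z - 3)*(z + 2)*(z + 5)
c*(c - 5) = c^2 - 5*c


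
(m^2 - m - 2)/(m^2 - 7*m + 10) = (m + 1)/(m - 5)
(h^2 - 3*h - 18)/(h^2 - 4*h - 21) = (h - 6)/(h - 7)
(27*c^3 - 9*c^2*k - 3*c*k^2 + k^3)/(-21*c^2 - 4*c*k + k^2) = (-9*c^2 + 6*c*k - k^2)/(7*c - k)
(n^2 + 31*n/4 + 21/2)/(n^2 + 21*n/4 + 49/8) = 2*(n + 6)/(2*n + 7)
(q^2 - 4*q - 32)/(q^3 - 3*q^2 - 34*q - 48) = (q + 4)/(q^2 + 5*q + 6)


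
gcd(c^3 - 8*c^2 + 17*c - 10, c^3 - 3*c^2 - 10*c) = c - 5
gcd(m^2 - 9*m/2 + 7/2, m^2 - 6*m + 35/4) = m - 7/2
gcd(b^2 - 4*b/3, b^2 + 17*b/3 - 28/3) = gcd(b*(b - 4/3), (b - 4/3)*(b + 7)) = b - 4/3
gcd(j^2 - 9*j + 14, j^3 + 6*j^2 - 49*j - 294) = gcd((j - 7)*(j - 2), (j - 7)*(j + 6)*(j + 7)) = j - 7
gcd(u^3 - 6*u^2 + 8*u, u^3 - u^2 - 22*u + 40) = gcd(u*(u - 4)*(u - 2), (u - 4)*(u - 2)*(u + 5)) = u^2 - 6*u + 8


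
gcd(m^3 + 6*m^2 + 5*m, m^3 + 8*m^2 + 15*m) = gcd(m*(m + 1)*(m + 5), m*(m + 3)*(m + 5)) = m^2 + 5*m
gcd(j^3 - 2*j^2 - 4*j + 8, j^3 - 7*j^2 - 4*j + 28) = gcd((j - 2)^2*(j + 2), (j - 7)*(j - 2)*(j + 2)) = j^2 - 4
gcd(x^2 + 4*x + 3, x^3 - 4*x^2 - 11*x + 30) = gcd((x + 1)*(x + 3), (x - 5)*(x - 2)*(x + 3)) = x + 3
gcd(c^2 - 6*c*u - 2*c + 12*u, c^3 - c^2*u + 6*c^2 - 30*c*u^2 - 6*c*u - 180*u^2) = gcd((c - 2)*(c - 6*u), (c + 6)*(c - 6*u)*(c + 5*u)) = -c + 6*u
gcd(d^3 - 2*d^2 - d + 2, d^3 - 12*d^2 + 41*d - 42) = d - 2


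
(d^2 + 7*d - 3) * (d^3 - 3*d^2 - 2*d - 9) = d^5 + 4*d^4 - 26*d^3 - 14*d^2 - 57*d + 27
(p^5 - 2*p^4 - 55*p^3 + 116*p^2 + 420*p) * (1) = p^5 - 2*p^4 - 55*p^3 + 116*p^2 + 420*p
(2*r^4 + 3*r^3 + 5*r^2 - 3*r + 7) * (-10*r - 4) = -20*r^5 - 38*r^4 - 62*r^3 + 10*r^2 - 58*r - 28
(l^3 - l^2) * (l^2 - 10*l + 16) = l^5 - 11*l^4 + 26*l^3 - 16*l^2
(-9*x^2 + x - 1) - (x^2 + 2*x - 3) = -10*x^2 - x + 2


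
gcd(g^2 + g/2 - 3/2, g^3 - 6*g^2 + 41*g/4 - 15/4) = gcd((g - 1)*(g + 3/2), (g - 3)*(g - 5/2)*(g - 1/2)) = 1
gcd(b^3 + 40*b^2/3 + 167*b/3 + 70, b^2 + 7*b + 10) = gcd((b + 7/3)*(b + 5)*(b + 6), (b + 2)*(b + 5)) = b + 5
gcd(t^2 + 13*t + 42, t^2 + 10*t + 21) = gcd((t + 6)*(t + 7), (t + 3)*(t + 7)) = t + 7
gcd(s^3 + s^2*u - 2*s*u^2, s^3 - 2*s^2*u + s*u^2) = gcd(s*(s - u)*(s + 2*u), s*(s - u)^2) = s^2 - s*u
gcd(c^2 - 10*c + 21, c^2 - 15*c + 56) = c - 7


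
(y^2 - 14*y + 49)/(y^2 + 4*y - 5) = (y^2 - 14*y + 49)/(y^2 + 4*y - 5)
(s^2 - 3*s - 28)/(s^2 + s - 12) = (s - 7)/(s - 3)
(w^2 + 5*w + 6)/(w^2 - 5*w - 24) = (w + 2)/(w - 8)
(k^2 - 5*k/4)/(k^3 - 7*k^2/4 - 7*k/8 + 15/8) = 2*k/(2*k^2 - k - 3)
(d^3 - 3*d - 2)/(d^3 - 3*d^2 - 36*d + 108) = (d^3 - 3*d - 2)/(d^3 - 3*d^2 - 36*d + 108)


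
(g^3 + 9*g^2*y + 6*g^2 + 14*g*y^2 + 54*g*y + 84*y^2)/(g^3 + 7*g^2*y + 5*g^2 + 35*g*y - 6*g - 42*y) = (g + 2*y)/(g - 1)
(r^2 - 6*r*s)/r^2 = (r - 6*s)/r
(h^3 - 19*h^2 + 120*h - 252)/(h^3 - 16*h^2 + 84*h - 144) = (h - 7)/(h - 4)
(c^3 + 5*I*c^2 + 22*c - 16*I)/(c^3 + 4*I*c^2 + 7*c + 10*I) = (c^2 + 7*I*c + 8)/(c^2 + 6*I*c - 5)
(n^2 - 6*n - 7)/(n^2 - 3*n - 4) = (n - 7)/(n - 4)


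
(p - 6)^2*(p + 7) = p^3 - 5*p^2 - 48*p + 252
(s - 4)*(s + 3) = s^2 - s - 12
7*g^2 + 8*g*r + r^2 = (g + r)*(7*g + r)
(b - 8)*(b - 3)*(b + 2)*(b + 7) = b^4 - 2*b^3 - 61*b^2 + 62*b + 336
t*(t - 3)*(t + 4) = t^3 + t^2 - 12*t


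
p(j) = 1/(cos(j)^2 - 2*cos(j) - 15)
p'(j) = (2*sin(j)*cos(j) - 2*sin(j))/(cos(j)^2 - 2*cos(j) - 15)^2 = 2*(cos(j) - 1)*sin(j)/(sin(j)^2 + 2*cos(j) + 14)^2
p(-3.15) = -0.08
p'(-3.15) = -0.00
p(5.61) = -0.06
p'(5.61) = 0.00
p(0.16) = -0.06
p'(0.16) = -0.00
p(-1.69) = -0.07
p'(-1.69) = 0.01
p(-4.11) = -0.07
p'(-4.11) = -0.01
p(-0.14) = -0.06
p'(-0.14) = 0.00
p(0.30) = -0.06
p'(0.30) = -0.00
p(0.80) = -0.06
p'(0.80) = -0.00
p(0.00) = -0.06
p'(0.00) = 0.00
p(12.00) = -0.06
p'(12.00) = 0.00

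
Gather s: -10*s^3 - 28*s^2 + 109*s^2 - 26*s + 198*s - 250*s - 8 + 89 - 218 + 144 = -10*s^3 + 81*s^2 - 78*s + 7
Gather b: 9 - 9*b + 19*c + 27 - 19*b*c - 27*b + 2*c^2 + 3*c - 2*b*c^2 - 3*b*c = b*(-2*c^2 - 22*c - 36) + 2*c^2 + 22*c + 36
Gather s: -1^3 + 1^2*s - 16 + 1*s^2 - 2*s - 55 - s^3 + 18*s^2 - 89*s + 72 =-s^3 + 19*s^2 - 90*s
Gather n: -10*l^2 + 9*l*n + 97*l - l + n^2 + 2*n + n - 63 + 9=-10*l^2 + 96*l + n^2 + n*(9*l + 3) - 54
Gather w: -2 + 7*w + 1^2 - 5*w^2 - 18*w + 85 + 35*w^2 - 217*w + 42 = 30*w^2 - 228*w + 126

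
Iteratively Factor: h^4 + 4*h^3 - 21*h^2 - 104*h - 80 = (h + 1)*(h^3 + 3*h^2 - 24*h - 80) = (h + 1)*(h + 4)*(h^2 - h - 20) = (h - 5)*(h + 1)*(h + 4)*(h + 4)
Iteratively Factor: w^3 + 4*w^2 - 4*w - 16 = (w - 2)*(w^2 + 6*w + 8) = (w - 2)*(w + 2)*(w + 4)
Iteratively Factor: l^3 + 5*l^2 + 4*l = (l + 1)*(l^2 + 4*l) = l*(l + 1)*(l + 4)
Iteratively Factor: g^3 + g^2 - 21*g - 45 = (g - 5)*(g^2 + 6*g + 9) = (g - 5)*(g + 3)*(g + 3)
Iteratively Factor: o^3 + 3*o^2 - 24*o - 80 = (o - 5)*(o^2 + 8*o + 16) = (o - 5)*(o + 4)*(o + 4)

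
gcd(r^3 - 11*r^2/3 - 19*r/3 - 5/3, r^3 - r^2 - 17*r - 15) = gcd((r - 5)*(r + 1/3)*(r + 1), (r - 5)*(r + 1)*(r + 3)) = r^2 - 4*r - 5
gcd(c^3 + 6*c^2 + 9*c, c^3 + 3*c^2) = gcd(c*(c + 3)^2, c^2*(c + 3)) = c^2 + 3*c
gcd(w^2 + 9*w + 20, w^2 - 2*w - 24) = w + 4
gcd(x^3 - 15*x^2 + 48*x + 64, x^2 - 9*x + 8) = x - 8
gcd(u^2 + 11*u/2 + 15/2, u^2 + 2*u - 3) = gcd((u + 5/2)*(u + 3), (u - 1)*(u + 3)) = u + 3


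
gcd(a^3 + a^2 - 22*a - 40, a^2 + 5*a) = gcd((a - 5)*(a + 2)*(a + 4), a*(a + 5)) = 1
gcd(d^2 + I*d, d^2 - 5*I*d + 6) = d + I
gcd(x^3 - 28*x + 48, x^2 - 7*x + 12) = x - 4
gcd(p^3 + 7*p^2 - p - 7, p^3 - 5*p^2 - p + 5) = p^2 - 1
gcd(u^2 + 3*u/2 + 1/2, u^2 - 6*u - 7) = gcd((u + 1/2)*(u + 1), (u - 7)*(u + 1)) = u + 1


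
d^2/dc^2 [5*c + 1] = 0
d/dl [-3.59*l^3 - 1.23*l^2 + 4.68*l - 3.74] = -10.77*l^2 - 2.46*l + 4.68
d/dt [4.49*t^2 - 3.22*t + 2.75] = 8.98*t - 3.22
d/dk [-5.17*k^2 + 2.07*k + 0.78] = 2.07 - 10.34*k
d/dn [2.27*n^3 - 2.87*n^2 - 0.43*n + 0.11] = 6.81*n^2 - 5.74*n - 0.43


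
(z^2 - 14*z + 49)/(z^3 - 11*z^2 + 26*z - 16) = (z^2 - 14*z + 49)/(z^3 - 11*z^2 + 26*z - 16)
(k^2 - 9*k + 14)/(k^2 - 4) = (k - 7)/(k + 2)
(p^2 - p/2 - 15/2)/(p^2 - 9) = (p + 5/2)/(p + 3)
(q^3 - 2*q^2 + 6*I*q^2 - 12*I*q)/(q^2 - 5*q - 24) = q*(-q^2 + 2*q - 6*I*q + 12*I)/(-q^2 + 5*q + 24)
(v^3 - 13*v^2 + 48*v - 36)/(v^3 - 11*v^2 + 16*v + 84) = (v^2 - 7*v + 6)/(v^2 - 5*v - 14)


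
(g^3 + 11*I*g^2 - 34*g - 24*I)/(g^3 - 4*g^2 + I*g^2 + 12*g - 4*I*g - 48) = (g^2 + 7*I*g - 6)/(g^2 - g*(4 + 3*I) + 12*I)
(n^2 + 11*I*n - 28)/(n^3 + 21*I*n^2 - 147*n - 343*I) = (n + 4*I)/(n^2 + 14*I*n - 49)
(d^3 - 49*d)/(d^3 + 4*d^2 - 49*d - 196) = d/(d + 4)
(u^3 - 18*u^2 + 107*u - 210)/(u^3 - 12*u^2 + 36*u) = (u^2 - 12*u + 35)/(u*(u - 6))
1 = 1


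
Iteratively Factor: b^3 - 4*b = (b)*(b^2 - 4) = b*(b + 2)*(b - 2)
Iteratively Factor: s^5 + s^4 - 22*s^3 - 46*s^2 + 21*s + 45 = (s + 3)*(s^4 - 2*s^3 - 16*s^2 + 2*s + 15) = (s + 3)^2*(s^3 - 5*s^2 - s + 5) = (s + 1)*(s + 3)^2*(s^2 - 6*s + 5) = (s - 5)*(s + 1)*(s + 3)^2*(s - 1)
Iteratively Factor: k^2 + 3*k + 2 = (k + 2)*(k + 1)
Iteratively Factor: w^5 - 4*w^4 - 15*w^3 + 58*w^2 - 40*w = (w - 5)*(w^4 + w^3 - 10*w^2 + 8*w) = w*(w - 5)*(w^3 + w^2 - 10*w + 8) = w*(w - 5)*(w - 2)*(w^2 + 3*w - 4) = w*(w - 5)*(w - 2)*(w + 4)*(w - 1)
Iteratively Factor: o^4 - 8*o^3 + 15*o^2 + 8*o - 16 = (o - 4)*(o^3 - 4*o^2 - o + 4) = (o - 4)*(o + 1)*(o^2 - 5*o + 4) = (o - 4)*(o - 1)*(o + 1)*(o - 4)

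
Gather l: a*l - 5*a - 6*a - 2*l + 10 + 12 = -11*a + l*(a - 2) + 22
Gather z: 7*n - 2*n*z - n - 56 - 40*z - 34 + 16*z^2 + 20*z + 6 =6*n + 16*z^2 + z*(-2*n - 20) - 84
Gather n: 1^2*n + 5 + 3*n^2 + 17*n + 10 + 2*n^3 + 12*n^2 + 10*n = 2*n^3 + 15*n^2 + 28*n + 15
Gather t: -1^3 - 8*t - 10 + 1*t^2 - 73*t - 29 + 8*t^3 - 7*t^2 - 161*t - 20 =8*t^3 - 6*t^2 - 242*t - 60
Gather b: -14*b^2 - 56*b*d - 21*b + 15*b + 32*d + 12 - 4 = -14*b^2 + b*(-56*d - 6) + 32*d + 8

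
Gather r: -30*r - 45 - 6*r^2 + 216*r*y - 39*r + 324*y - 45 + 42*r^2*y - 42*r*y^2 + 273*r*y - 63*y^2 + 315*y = r^2*(42*y - 6) + r*(-42*y^2 + 489*y - 69) - 63*y^2 + 639*y - 90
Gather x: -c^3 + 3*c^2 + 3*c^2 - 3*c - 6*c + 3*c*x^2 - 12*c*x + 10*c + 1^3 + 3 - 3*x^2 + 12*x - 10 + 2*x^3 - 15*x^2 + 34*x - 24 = -c^3 + 6*c^2 + c + 2*x^3 + x^2*(3*c - 18) + x*(46 - 12*c) - 30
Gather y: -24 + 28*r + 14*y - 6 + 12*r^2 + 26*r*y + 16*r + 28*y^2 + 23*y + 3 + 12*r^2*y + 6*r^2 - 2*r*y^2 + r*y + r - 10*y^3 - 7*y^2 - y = 18*r^2 + 45*r - 10*y^3 + y^2*(21 - 2*r) + y*(12*r^2 + 27*r + 36) - 27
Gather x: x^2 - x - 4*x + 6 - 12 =x^2 - 5*x - 6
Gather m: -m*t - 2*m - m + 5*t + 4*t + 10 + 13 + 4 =m*(-t - 3) + 9*t + 27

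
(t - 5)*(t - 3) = t^2 - 8*t + 15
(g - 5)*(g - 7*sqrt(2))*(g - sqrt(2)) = g^3 - 8*sqrt(2)*g^2 - 5*g^2 + 14*g + 40*sqrt(2)*g - 70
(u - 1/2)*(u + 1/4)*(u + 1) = u^3 + 3*u^2/4 - 3*u/8 - 1/8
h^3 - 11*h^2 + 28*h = h*(h - 7)*(h - 4)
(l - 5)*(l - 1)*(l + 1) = l^3 - 5*l^2 - l + 5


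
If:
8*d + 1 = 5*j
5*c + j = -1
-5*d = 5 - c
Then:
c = 10/133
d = -131/133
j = -183/133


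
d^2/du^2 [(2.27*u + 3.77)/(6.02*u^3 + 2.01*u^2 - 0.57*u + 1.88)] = (493.594248*u^5 + 1804.32042*u^4 + 763.804674*u^3 - 294.52263*u^2 - 333.387102*u - 21.177342)/(218.167208*u^9 + 218.529612*u^8 + 10.993122*u^7 + 171.133773*u^6 + 135.449379*u^5 - 13.960881*u^4 + 50.722575*u^3 + 23.144868*u^2 - 6.043824*u + 6.644672)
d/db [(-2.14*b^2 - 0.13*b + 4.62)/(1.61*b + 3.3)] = (-3.4454*b^2 - 14.124*b - 7.8672)/(2.5921*b^2 + 10.626*b + 10.89)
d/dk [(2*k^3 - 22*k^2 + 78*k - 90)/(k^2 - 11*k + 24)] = 2*(k^2 - 16*k + 49)/(k^2 - 16*k + 64)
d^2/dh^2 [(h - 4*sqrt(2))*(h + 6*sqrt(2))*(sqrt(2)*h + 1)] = 6*sqrt(2)*h + 10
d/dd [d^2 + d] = 2*d + 1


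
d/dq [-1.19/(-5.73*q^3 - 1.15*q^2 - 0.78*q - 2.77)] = (-20.4561*q^2 - 2.737*q - 0.9282)/(5.73*q^3 + 1.15*q^2 + 0.78*q + 2.77)^2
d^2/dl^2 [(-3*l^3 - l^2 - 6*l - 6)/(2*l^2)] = 6*(-l - 3)/l^4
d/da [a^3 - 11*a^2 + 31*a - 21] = 3*a^2 - 22*a + 31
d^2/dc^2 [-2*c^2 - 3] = -4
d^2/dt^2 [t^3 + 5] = 6*t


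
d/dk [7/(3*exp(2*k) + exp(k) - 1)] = (-42*exp(k) - 7)*exp(k)/(3*exp(2*k) + exp(k) - 1)^2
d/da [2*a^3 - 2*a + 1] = 6*a^2 - 2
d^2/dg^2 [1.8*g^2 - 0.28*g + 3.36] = 3.60000000000000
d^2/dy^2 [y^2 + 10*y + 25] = 2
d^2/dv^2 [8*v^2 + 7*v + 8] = 16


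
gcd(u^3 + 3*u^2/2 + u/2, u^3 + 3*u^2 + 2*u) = u^2 + u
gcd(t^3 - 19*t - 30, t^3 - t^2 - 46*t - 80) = t + 2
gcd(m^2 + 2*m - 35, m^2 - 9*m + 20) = m - 5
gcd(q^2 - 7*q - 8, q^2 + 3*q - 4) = 1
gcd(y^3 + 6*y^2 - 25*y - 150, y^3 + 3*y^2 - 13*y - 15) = y + 5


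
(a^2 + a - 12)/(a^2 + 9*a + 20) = (a - 3)/(a + 5)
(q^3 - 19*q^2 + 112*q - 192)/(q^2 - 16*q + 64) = q - 3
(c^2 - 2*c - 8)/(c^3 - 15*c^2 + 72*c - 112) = (c + 2)/(c^2 - 11*c + 28)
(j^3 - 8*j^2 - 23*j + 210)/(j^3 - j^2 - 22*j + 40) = (j^2 - 13*j + 42)/(j^2 - 6*j + 8)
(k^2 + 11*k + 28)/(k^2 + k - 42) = (k + 4)/(k - 6)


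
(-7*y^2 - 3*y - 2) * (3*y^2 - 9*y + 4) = -21*y^4 + 54*y^3 - 7*y^2 + 6*y - 8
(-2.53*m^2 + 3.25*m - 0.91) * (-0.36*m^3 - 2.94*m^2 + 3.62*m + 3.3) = 0.9108*m^5 + 6.2682*m^4 - 18.386*m^3 + 6.0914*m^2 + 7.4308*m - 3.003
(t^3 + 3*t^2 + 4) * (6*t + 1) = 6*t^4 + 19*t^3 + 3*t^2 + 24*t + 4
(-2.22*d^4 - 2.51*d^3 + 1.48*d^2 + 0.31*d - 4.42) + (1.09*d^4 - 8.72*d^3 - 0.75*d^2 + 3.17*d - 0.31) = -1.13*d^4 - 11.23*d^3 + 0.73*d^2 + 3.48*d - 4.73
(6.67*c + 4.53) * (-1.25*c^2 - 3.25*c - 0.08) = -8.3375*c^3 - 27.34*c^2 - 15.2561*c - 0.3624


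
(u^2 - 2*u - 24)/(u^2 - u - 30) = (u + 4)/(u + 5)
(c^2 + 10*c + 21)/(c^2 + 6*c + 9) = (c + 7)/(c + 3)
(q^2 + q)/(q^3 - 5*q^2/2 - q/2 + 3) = 2*q/(2*q^2 - 7*q + 6)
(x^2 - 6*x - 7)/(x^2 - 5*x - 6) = (x - 7)/(x - 6)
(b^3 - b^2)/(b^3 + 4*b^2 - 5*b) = b/(b + 5)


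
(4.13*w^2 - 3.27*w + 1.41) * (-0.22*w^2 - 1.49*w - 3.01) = -0.9086*w^4 - 5.4343*w^3 - 7.8692*w^2 + 7.7418*w - 4.2441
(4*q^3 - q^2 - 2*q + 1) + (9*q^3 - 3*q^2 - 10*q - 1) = 13*q^3 - 4*q^2 - 12*q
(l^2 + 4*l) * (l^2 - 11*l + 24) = l^4 - 7*l^3 - 20*l^2 + 96*l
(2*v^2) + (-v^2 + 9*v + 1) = v^2 + 9*v + 1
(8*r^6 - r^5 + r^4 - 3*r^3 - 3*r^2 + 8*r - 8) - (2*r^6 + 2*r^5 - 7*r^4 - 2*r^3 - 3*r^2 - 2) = 6*r^6 - 3*r^5 + 8*r^4 - r^3 + 8*r - 6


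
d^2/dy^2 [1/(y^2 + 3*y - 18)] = 2*(-y^2 - 3*y + (2*y + 3)^2 + 18)/(y^2 + 3*y - 18)^3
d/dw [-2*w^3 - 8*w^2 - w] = -6*w^2 - 16*w - 1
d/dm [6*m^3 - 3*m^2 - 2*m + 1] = 18*m^2 - 6*m - 2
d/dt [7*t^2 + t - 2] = 14*t + 1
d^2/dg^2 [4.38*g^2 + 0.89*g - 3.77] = 8.76000000000000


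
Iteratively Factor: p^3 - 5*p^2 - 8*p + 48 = (p - 4)*(p^2 - p - 12) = (p - 4)^2*(p + 3)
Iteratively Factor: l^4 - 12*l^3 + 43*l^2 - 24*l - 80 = (l - 4)*(l^3 - 8*l^2 + 11*l + 20) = (l - 4)^2*(l^2 - 4*l - 5) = (l - 4)^2*(l + 1)*(l - 5)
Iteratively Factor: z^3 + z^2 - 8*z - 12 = (z + 2)*(z^2 - z - 6) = (z + 2)^2*(z - 3)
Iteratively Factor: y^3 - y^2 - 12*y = (y)*(y^2 - y - 12) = y*(y - 4)*(y + 3)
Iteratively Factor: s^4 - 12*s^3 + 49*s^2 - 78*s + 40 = (s - 1)*(s^3 - 11*s^2 + 38*s - 40) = (s - 5)*(s - 1)*(s^2 - 6*s + 8) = (s - 5)*(s - 2)*(s - 1)*(s - 4)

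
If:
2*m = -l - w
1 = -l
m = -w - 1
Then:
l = -1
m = 2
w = -3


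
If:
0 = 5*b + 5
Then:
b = -1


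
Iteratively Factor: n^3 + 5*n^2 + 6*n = (n + 3)*(n^2 + 2*n) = (n + 2)*(n + 3)*(n)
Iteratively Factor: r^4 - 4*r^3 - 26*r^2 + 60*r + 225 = (r + 3)*(r^3 - 7*r^2 - 5*r + 75) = (r - 5)*(r + 3)*(r^2 - 2*r - 15) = (r - 5)*(r + 3)^2*(r - 5)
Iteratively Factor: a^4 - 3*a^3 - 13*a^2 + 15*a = (a - 1)*(a^3 - 2*a^2 - 15*a) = a*(a - 1)*(a^2 - 2*a - 15) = a*(a - 1)*(a + 3)*(a - 5)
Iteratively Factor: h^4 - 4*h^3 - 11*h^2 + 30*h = (h + 3)*(h^3 - 7*h^2 + 10*h) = h*(h + 3)*(h^2 - 7*h + 10) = h*(h - 5)*(h + 3)*(h - 2)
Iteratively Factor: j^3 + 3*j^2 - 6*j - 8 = (j - 2)*(j^2 + 5*j + 4) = (j - 2)*(j + 1)*(j + 4)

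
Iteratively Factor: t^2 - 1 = (t + 1)*(t - 1)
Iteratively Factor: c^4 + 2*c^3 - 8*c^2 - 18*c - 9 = (c + 3)*(c^3 - c^2 - 5*c - 3) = (c + 1)*(c + 3)*(c^2 - 2*c - 3) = (c - 3)*(c + 1)*(c + 3)*(c + 1)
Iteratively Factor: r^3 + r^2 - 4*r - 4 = (r - 2)*(r^2 + 3*r + 2) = (r - 2)*(r + 1)*(r + 2)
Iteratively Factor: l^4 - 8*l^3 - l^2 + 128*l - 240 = (l - 3)*(l^3 - 5*l^2 - 16*l + 80) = (l - 4)*(l - 3)*(l^2 - l - 20) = (l - 4)*(l - 3)*(l + 4)*(l - 5)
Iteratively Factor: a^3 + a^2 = (a + 1)*(a^2) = a*(a + 1)*(a)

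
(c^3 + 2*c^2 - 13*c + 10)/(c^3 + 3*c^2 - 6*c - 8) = (c^2 + 4*c - 5)/(c^2 + 5*c + 4)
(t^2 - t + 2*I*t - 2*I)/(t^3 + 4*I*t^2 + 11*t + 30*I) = (t - 1)/(t^2 + 2*I*t + 15)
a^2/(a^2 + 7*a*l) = a/(a + 7*l)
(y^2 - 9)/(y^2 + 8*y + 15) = (y - 3)/(y + 5)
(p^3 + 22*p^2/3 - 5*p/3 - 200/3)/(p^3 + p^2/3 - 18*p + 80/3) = (p + 5)/(p - 2)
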